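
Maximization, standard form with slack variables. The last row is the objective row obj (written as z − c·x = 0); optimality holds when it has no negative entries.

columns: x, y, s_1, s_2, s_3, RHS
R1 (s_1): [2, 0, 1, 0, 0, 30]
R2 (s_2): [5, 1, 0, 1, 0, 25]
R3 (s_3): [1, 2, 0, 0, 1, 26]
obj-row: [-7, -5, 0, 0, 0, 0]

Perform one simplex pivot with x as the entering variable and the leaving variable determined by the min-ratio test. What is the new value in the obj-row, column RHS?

35

Ratio test on column x — row 1: 30/2 = 15; row 2: 25/5 = 5; row 3: 26/1 = 26. Minimum is 5 at row 2 (s_2 leaves); pivot element 5.
Divide row 2 by 5; eliminate column x from the other rows.
obj-row update in column RHS: 0 − (-7)·5 = 35.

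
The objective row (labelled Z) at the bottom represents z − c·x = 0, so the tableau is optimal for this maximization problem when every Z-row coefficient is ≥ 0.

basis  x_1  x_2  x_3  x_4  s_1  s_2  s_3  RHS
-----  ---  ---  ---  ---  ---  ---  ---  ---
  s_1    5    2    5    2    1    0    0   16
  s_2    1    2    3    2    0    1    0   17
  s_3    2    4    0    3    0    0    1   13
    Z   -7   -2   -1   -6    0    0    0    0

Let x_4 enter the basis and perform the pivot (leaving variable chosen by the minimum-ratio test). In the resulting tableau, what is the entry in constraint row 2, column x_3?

Ratio test on column x_4 — row 1: 16/2 = 8; row 2: 17/2 = 17/2; row 3: 13/3 = 13/3. Minimum is 13/3 at row 3 (s_3 leaves); pivot element 3.
Divide row 3 by 3; eliminate column x_4 from the other rows.
Row 2 update in column x_3: 3 − 2·0 = 3.

3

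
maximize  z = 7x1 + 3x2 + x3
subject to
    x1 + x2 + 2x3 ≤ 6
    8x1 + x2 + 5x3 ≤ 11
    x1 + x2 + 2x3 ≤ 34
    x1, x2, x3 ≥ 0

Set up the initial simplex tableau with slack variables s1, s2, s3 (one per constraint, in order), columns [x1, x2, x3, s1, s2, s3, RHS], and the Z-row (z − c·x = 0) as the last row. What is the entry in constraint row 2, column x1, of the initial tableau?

Constraint 2 has coefficient 8 on x1.

8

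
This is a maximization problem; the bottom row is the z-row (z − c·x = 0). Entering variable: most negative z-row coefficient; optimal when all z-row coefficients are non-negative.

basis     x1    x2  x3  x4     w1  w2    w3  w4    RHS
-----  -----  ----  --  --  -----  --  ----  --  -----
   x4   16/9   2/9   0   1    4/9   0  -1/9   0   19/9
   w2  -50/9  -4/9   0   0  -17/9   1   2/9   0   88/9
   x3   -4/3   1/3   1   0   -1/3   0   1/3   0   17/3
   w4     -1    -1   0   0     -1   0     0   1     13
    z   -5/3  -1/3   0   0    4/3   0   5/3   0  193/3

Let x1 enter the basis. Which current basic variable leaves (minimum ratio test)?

x4

Column x1 entries and ratios — x4: (19/9)/(16/9) = 19/16; w2: -50/9 ≤ 0, skip; x3: -4/3 ≤ 0, skip; w4: -1 ≤ 0, skip.
Smallest ratio is 19/16 in the row of x4, so x4 leaves.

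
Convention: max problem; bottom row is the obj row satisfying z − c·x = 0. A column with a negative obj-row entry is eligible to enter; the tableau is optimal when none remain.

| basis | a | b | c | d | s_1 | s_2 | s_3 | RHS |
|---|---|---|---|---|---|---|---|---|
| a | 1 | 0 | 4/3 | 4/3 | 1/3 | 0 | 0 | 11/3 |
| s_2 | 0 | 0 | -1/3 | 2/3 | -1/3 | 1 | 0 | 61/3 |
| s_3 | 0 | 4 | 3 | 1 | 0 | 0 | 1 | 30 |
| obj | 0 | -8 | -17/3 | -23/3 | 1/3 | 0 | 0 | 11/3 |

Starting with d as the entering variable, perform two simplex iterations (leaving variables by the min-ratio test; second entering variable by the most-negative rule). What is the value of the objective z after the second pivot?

317/4

Ratio test on column d — row 1: (11/3)/(4/3) = 11/4; row 2: (61/3)/(2/3) = 61/2; row 3: 30/1 = 30. Minimum is 11/4 at row 1 (a leaves); pivot element 4/3.
Pivot on row 1; the obj-row RHS becomes 11/3 − (-23/3)·(11/4) = 99/4.
Next entering variable (most negative obj-row entry -8): b.
Ratio test on column b — row 1: entry 0 ≤ 0; row 2: entry 0 ≤ 0; row 3: (109/4)/4 = 109/16. Minimum is 109/16 at row 3 (s_3 leaves); pivot element 4.
After the second pivot the obj-row RHS is 99/4 − (-8)·(109/16) = 317/4.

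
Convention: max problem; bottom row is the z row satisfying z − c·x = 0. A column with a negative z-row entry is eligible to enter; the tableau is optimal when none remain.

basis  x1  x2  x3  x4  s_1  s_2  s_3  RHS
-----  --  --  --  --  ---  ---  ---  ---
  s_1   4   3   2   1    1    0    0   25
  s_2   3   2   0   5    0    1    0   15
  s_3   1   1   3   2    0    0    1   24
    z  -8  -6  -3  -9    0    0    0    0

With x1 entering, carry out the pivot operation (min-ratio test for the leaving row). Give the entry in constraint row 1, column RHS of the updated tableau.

5

Ratio test on column x1 — row 1: 25/4 = 25/4; row 2: 15/3 = 5; row 3: 24/1 = 24. Minimum is 5 at row 2 (s_2 leaves); pivot element 3.
Divide row 2 by 3; eliminate column x1 from the other rows.
Row 1 update in column RHS: 25 − 4·5 = 5.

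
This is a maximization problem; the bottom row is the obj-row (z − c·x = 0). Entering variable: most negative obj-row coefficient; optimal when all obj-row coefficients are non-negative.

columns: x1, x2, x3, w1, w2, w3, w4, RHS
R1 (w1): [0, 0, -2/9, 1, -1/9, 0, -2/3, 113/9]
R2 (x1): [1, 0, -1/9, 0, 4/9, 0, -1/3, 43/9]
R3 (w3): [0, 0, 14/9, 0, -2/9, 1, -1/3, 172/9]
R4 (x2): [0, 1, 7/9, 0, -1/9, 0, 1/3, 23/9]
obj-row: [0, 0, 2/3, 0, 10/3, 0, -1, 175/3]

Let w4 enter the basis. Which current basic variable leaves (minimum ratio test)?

x2

Column w4 entries and ratios — w1: -2/3 ≤ 0, skip; x1: -1/3 ≤ 0, skip; w3: -1/3 ≤ 0, skip; x2: (23/9)/(1/3) = 23/3.
Smallest ratio is 23/3 in the row of x2, so x2 leaves.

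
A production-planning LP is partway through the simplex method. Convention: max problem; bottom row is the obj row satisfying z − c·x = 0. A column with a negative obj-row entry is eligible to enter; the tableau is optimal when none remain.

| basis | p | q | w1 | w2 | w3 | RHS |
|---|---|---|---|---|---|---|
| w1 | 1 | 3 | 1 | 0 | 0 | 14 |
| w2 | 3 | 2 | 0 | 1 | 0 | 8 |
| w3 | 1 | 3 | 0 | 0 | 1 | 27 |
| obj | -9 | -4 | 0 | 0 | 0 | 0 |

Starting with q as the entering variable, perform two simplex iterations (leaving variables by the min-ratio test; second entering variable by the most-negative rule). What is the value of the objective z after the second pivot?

24

Ratio test on column q — row 1: 14/3 = 14/3; row 2: 8/2 = 4; row 3: 27/3 = 9. Minimum is 4 at row 2 (w2 leaves); pivot element 2.
Pivot on row 2; the obj-row RHS becomes 0 − (-4)·4 = 16.
Next entering variable (most negative obj-row entry -3): p.
Ratio test on column p — row 1: entry -7/2 ≤ 0; row 2: 4/(3/2) = 8/3; row 3: entry -7/2 ≤ 0. Minimum is 8/3 at row 2 (q leaves); pivot element 3/2.
After the second pivot the obj-row RHS is 16 − (-3)·(8/3) = 24.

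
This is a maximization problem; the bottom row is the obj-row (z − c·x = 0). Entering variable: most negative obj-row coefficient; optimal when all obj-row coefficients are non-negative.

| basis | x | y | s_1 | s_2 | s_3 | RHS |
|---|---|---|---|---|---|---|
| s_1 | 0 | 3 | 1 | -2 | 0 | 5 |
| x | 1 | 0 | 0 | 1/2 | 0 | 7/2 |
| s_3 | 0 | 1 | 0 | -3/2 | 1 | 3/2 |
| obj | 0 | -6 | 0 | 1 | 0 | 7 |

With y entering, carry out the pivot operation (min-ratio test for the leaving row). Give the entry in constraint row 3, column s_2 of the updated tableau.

-3/2

Ratio test on column y — row 1: 5/3 = 5/3; row 2: entry 0 ≤ 0; row 3: (3/2)/1 = 3/2. Minimum is 3/2 at row 3 (s_3 leaves); pivot element 1.
Divide row 3 by 1; eliminate column y from the other rows.
In the new row 3, the s_2 entry is the old entry divided by the pivot: (-3/2)/1 = -3/2.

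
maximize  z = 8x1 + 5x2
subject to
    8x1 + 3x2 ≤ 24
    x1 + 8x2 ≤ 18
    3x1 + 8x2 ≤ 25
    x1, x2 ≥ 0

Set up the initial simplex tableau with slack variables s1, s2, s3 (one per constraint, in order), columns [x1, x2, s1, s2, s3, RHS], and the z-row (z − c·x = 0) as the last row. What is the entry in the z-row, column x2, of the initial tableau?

The z-row carries the negated objective coefficients: the x2 entry is -5.

-5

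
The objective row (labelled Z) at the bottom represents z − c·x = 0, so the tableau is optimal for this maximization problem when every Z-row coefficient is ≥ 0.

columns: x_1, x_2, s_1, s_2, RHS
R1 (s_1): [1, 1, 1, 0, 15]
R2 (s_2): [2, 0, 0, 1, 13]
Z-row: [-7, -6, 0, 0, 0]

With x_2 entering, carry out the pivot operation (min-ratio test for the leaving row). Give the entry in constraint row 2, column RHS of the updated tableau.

13

Ratio test on column x_2 — row 1: 15/1 = 15; row 2: entry 0 ≤ 0. Minimum is 15 at row 1 (s_1 leaves); pivot element 1.
Divide row 1 by 1; eliminate column x_2 from the other rows.
Row 2 update in column RHS: 13 − 0·15 = 13.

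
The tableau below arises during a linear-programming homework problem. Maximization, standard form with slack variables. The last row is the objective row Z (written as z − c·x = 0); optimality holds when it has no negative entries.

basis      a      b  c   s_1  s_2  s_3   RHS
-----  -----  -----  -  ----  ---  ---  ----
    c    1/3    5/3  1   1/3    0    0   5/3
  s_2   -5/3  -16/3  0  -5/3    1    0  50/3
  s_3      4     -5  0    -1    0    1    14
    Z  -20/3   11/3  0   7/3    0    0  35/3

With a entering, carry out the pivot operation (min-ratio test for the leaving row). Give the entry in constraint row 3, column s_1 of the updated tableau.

-1/4

Ratio test on column a — row 1: (5/3)/(1/3) = 5; row 2: entry -5/3 ≤ 0; row 3: 14/4 = 7/2. Minimum is 7/2 at row 3 (s_3 leaves); pivot element 4.
Divide row 3 by 4; eliminate column a from the other rows.
In the new row 3, the s_1 entry is the old entry divided by the pivot: (-1)/4 = -1/4.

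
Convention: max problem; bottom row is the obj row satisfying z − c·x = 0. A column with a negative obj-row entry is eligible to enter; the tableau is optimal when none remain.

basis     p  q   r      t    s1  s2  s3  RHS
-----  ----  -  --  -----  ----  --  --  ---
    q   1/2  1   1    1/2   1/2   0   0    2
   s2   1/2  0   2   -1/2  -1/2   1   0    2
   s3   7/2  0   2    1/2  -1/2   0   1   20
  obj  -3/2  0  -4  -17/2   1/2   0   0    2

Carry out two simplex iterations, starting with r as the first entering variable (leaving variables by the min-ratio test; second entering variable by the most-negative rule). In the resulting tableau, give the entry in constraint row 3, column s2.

-1/3

Ratio test on column r — row 1: 2/1 = 2; row 2: 2/2 = 1; row 3: 20/2 = 10. Minimum is 1 at row 2 (s2 leaves); pivot element 2.
Divide row 2 by 2; eliminate column r from the other rows.
Second iteration: most negative obj-row entry is -19/2 in column t, so t enters.
Ratio test on column t — row 1: 1/(3/4) = 4/3; row 2: entry -1/4 ≤ 0; row 3: 18/1 = 18. Minimum is 4/3 at row 1 (q leaves); pivot element 3/4.
Divide row 1 by 3/4; eliminate column t from the other rows.
After both pivots, the entry at constraint row 3, column s2 is -1/3.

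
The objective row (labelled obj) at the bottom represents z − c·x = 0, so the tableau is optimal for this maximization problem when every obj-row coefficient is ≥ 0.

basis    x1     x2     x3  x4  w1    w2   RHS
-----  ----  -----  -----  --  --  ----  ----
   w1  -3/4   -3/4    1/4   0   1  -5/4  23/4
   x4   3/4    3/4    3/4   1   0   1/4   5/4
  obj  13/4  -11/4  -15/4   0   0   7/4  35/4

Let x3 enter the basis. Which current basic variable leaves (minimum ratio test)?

Column x3 entries and ratios — w1: (23/4)/(1/4) = 23; x4: (5/4)/(3/4) = 5/3.
Smallest ratio is 5/3 in the row of x4, so x4 leaves.

x4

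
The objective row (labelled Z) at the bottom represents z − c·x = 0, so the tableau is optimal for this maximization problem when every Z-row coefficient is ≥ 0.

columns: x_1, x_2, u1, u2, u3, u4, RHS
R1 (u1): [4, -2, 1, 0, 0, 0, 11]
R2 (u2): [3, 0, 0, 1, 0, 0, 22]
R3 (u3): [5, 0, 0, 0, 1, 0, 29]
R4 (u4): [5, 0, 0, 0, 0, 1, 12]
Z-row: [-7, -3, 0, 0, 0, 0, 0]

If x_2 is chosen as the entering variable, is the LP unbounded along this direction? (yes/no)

yes

Every constraint-row entry in column x_2 is ≤ 0, so increasing x_2 is unbounded.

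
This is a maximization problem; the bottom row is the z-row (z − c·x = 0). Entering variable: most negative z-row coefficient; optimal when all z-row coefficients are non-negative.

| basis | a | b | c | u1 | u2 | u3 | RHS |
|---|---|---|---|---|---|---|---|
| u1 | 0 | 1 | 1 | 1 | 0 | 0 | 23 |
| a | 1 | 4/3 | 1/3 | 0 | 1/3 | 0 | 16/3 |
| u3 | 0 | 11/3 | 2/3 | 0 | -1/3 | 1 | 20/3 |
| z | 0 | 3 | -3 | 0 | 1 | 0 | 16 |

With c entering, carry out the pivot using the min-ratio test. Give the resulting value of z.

Ratio test on column c — row 1: 23/1 = 23; row 2: (16/3)/(1/3) = 16; row 3: (20/3)/(2/3) = 10. Minimum is 10 at row 3 (u3 leaves); pivot element 2/3.
Pivot on row 3; the z-row RHS becomes 16 − (-3)·10 = 46.

46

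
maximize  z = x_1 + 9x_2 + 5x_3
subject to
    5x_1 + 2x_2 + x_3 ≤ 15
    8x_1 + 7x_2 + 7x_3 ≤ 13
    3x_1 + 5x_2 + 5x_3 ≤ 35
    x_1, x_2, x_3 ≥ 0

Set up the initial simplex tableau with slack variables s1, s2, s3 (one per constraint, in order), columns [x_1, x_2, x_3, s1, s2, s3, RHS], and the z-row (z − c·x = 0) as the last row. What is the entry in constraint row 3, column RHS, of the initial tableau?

35

The RHS of constraint 3 is b_3 = 35.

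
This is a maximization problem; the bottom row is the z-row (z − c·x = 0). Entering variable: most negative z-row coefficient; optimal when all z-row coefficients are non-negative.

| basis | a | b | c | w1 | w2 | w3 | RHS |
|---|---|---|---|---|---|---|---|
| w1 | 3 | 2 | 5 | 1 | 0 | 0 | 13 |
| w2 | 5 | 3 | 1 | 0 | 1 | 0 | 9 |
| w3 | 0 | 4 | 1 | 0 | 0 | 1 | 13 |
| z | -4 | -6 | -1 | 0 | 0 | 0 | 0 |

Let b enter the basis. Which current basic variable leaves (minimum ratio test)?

Column b entries and ratios — w1: 13/2 = 13/2; w2: 9/3 = 3; w3: 13/4 = 13/4.
Smallest ratio is 3 in the row of w2, so w2 leaves.

w2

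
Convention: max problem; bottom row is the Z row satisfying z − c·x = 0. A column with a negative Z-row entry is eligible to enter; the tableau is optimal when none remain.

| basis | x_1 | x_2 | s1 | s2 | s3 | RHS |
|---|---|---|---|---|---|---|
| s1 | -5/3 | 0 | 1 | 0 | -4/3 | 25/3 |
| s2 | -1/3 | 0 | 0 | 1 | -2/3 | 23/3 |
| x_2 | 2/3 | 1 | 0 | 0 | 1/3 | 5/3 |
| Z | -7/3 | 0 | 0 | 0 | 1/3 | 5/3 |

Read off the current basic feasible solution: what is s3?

s3 is not in the basis, so in the current basic feasible solution s3 = 0.

0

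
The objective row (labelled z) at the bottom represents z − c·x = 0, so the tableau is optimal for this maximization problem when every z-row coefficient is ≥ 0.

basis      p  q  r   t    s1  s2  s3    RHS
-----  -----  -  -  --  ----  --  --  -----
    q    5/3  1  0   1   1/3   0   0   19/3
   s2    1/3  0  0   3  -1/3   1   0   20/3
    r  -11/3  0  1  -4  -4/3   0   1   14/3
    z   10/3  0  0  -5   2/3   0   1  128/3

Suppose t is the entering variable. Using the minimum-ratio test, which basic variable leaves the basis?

s2

Column t entries and ratios — q: (19/3)/1 = 19/3; s2: (20/3)/3 = 20/9; r: -4 ≤ 0, skip.
Smallest ratio is 20/9 in the row of s2, so s2 leaves.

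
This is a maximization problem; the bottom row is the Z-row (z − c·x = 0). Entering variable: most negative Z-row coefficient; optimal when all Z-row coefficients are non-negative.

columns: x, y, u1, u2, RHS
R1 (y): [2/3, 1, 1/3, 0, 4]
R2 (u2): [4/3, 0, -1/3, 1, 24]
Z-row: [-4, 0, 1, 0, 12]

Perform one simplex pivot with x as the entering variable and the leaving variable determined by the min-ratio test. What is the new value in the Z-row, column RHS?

Ratio test on column x — row 1: 4/(2/3) = 6; row 2: 24/(4/3) = 18. Minimum is 6 at row 1 (y leaves); pivot element 2/3.
Divide row 1 by 2/3; eliminate column x from the other rows.
Z-row update in column RHS: 12 − (-4)·6 = 36.

36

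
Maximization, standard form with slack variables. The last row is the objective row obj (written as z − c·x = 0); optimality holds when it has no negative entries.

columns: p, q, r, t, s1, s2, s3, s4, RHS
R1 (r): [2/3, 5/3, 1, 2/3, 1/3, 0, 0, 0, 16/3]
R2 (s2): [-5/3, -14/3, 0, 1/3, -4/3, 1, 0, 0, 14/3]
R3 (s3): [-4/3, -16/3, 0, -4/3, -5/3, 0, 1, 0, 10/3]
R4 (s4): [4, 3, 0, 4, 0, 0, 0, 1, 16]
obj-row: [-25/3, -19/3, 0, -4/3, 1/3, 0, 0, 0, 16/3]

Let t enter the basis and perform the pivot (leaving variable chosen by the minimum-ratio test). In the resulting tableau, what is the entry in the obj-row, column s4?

Ratio test on column t — row 1: (16/3)/(2/3) = 8; row 2: (14/3)/(1/3) = 14; row 3: entry -4/3 ≤ 0; row 4: 16/4 = 4. Minimum is 4 at row 4 (s4 leaves); pivot element 4.
Divide row 4 by 4; eliminate column t from the other rows.
obj-row update in column s4: 0 − (-4/3)·(1/4) = 1/3.

1/3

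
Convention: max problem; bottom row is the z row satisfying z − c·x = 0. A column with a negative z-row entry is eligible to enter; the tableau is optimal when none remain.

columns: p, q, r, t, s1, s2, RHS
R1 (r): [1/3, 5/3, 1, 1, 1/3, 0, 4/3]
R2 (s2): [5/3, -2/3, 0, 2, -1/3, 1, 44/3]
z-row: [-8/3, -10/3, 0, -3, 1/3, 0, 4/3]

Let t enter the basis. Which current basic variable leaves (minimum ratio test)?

Column t entries and ratios — r: (4/3)/1 = 4/3; s2: (44/3)/2 = 22/3.
Smallest ratio is 4/3 in the row of r, so r leaves.

r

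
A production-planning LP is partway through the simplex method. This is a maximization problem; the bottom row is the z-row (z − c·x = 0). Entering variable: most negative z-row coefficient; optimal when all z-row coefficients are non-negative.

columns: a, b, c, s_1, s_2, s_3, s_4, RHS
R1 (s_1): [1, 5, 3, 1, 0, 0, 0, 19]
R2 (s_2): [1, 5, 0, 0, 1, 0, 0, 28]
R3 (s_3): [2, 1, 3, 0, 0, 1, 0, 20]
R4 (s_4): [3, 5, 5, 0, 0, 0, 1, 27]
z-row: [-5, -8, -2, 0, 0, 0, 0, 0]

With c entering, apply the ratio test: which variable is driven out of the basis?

Column c entries and ratios — s_1: 19/3 = 19/3; s_2: 0 ≤ 0, skip; s_3: 20/3 = 20/3; s_4: 27/5 = 27/5.
Smallest ratio is 27/5 in the row of s_4, so s_4 leaves.

s_4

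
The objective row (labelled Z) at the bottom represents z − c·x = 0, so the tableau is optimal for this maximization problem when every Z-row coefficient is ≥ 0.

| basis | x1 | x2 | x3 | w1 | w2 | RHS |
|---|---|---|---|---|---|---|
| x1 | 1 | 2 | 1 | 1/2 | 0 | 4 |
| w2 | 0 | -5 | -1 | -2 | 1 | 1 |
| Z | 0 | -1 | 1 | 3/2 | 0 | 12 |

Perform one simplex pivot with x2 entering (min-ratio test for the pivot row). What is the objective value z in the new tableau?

14

Ratio test on column x2 — row 1: 4/2 = 2; row 2: entry -5 ≤ 0. Minimum is 2 at row 1 (x1 leaves); pivot element 2.
Pivot on row 1; the Z-row RHS becomes 12 − (-1)·2 = 14.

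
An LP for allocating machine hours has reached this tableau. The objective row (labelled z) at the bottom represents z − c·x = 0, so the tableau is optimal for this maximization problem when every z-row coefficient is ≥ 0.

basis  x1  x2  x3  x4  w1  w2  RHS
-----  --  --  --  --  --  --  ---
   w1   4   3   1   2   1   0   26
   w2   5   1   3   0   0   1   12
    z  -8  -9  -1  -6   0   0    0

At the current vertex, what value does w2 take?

12

w2 is basic (row 2); its value is the RHS of that row, 12.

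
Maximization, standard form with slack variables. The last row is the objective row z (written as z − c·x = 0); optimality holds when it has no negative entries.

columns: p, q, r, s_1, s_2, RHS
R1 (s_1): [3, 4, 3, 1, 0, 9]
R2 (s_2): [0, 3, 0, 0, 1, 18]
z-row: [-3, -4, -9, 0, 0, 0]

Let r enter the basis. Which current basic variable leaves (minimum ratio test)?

s_1

Column r entries and ratios — s_1: 9/3 = 3; s_2: 0 ≤ 0, skip.
Smallest ratio is 3 in the row of s_1, so s_1 leaves.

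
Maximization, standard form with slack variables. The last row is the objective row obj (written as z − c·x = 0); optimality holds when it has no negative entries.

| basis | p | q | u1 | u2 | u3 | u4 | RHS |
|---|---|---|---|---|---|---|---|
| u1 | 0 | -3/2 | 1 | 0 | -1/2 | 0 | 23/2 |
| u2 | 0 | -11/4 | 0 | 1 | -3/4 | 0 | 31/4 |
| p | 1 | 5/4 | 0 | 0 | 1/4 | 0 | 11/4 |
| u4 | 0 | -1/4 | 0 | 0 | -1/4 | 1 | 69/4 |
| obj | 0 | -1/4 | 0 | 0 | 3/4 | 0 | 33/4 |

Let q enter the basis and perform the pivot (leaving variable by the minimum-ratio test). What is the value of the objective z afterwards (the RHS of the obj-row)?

44/5

Ratio test on column q — row 1: entry -3/2 ≤ 0; row 2: entry -11/4 ≤ 0; row 3: (11/4)/(5/4) = 11/5; row 4: entry -1/4 ≤ 0. Minimum is 11/5 at row 3 (p leaves); pivot element 5/4.
Pivot on row 3; the obj-row RHS becomes 33/4 − (-1/4)·(11/5) = 44/5.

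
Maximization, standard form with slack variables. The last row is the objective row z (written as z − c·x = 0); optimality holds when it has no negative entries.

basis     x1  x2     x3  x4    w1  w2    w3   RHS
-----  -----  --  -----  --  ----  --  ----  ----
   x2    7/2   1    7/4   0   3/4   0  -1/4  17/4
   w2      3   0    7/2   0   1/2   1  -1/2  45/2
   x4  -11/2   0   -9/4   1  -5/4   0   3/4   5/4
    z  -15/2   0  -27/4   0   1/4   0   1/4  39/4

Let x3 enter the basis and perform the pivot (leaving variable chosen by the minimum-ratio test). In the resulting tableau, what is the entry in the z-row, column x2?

Ratio test on column x3 — row 1: (17/4)/(7/4) = 17/7; row 2: (45/2)/(7/2) = 45/7; row 3: entry -9/4 ≤ 0. Minimum is 17/7 at row 1 (x2 leaves); pivot element 7/4.
Divide row 1 by 7/4; eliminate column x3 from the other rows.
z-row update in column x2: 0 − (-27/4)·(4/7) = 27/7.

27/7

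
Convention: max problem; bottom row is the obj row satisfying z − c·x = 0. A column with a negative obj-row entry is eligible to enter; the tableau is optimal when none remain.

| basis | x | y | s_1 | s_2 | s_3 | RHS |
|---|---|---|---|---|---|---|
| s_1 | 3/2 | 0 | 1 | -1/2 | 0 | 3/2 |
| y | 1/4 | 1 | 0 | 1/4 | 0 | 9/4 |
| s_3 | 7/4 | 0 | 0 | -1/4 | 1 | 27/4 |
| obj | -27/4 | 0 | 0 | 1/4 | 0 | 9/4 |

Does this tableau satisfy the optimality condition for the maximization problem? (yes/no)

no

The obj-row has a negative entry -27/4 in column x, so it is not optimal.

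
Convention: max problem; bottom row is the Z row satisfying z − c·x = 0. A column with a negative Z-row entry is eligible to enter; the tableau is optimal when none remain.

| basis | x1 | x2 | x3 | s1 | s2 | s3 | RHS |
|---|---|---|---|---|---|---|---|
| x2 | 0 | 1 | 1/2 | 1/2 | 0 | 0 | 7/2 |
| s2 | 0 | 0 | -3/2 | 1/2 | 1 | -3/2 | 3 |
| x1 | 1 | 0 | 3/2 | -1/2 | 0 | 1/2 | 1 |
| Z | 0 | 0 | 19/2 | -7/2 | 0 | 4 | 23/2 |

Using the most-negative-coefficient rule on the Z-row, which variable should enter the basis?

s1

Negative Z-row entries: s1: -7/2.
The most negative is -7/2 in column s1, so s1 enters.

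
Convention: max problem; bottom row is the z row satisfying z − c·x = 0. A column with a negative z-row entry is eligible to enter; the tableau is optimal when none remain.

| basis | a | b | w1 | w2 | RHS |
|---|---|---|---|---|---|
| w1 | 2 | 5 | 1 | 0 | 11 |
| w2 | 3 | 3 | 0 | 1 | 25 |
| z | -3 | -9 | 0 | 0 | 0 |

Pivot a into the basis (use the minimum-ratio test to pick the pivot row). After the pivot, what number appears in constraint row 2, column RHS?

17/2

Ratio test on column a — row 1: 11/2 = 11/2; row 2: 25/3 = 25/3. Minimum is 11/2 at row 1 (w1 leaves); pivot element 2.
Divide row 1 by 2; eliminate column a from the other rows.
Row 2 update in column RHS: 25 − 3·(11/2) = 17/2.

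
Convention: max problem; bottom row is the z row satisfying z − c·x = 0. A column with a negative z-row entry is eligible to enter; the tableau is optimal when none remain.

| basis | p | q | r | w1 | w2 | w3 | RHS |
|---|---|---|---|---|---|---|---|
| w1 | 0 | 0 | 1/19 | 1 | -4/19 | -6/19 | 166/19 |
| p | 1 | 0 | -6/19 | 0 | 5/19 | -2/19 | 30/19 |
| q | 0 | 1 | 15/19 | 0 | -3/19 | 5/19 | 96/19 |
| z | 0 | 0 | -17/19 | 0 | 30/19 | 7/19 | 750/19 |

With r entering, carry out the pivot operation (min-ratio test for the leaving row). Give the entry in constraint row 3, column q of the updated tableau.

19/15

Ratio test on column r — row 1: (166/19)/(1/19) = 166; row 2: entry -6/19 ≤ 0; row 3: (96/19)/(15/19) = 32/5. Minimum is 32/5 at row 3 (q leaves); pivot element 15/19.
Divide row 3 by 15/19; eliminate column r from the other rows.
In the new row 3, the q entry is the old entry divided by the pivot: 1/(15/19) = 19/15.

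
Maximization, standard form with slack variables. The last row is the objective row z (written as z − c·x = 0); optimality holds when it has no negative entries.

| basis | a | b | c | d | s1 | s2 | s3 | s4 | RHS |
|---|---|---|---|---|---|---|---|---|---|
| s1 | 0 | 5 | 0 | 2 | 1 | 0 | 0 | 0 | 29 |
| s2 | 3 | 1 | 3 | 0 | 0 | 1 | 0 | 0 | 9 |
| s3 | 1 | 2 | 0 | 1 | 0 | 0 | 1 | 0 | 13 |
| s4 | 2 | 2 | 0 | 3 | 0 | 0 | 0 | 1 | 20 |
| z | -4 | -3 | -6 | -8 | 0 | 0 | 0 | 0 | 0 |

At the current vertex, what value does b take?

0

b is not in the basis, so in the current basic feasible solution b = 0.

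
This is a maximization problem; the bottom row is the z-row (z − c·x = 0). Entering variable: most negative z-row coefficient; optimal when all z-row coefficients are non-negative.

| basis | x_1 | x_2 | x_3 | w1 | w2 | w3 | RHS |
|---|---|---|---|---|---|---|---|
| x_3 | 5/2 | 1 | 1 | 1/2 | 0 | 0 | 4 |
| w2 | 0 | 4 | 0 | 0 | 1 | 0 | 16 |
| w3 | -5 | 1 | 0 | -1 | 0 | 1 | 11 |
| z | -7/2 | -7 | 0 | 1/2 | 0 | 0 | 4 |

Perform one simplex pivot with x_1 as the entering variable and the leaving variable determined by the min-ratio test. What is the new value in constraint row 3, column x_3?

2

Ratio test on column x_1 — row 1: 4/(5/2) = 8/5; row 2: entry 0 ≤ 0; row 3: entry -5 ≤ 0. Minimum is 8/5 at row 1 (x_3 leaves); pivot element 5/2.
Divide row 1 by 5/2; eliminate column x_1 from the other rows.
Row 3 update in column x_3: 0 − (-5)·(2/5) = 2.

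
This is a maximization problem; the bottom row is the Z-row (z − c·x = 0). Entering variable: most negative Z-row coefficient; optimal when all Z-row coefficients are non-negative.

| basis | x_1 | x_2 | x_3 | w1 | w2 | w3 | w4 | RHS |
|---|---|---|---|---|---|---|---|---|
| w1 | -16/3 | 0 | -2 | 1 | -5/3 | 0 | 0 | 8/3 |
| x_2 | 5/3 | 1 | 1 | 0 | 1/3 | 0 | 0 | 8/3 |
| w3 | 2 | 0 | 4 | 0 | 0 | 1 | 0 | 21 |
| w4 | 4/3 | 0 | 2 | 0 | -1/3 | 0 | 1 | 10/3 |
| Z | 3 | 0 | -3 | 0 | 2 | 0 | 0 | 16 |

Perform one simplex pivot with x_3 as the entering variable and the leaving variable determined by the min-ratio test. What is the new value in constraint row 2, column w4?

Ratio test on column x_3 — row 1: entry -2 ≤ 0; row 2: (8/3)/1 = 8/3; row 3: 21/4 = 21/4; row 4: (10/3)/2 = 5/3. Minimum is 5/3 at row 4 (w4 leaves); pivot element 2.
Divide row 4 by 2; eliminate column x_3 from the other rows.
Row 2 update in column w4: 0 − 1·(1/2) = -1/2.

-1/2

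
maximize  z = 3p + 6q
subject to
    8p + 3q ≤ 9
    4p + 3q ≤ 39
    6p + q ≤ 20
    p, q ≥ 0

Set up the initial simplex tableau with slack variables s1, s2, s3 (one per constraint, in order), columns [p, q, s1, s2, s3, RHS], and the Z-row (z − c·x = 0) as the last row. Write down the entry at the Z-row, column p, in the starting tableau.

The Z-row carries the negated objective coefficients: the p entry is -3.

-3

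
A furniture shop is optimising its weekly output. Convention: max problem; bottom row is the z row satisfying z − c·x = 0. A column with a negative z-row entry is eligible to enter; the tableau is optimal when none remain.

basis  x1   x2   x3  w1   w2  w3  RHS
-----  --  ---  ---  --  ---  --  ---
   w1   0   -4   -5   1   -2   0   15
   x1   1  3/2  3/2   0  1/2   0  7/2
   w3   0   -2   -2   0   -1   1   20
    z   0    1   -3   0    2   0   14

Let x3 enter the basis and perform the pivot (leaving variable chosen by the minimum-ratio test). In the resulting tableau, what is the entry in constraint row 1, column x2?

Ratio test on column x3 — row 1: entry -5 ≤ 0; row 2: (7/2)/(3/2) = 7/3; row 3: entry -2 ≤ 0. Minimum is 7/3 at row 2 (x1 leaves); pivot element 3/2.
Divide row 2 by 3/2; eliminate column x3 from the other rows.
Row 1 update in column x2: -4 − (-5)·1 = 1.

1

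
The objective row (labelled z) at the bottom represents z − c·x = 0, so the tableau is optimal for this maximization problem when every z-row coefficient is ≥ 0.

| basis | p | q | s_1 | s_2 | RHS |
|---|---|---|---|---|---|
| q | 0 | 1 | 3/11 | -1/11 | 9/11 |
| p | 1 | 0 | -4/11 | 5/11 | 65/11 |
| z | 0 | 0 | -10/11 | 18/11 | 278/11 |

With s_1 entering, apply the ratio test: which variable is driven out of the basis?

Column s_1 entries and ratios — q: (9/11)/(3/11) = 3; p: -4/11 ≤ 0, skip.
Smallest ratio is 3 in the row of q, so q leaves.

q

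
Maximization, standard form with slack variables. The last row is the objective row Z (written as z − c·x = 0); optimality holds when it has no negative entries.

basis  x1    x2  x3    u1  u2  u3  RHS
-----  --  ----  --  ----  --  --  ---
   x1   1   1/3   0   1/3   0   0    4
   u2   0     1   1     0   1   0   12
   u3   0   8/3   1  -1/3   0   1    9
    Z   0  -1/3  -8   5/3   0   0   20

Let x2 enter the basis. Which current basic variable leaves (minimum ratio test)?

Column x2 entries and ratios — x1: 4/(1/3) = 12; u2: 12/1 = 12; u3: 9/(8/3) = 27/8.
Smallest ratio is 27/8 in the row of u3, so u3 leaves.

u3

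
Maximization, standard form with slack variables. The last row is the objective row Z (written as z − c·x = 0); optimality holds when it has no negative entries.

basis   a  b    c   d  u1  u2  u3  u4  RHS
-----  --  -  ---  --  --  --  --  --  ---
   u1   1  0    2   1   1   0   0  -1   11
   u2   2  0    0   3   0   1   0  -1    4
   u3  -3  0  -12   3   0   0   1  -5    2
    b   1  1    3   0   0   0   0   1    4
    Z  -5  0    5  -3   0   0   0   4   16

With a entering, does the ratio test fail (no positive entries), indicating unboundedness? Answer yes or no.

no

Column a has positive entries in row(s) 1, 2, 4, so the ratio test bounds it — not unbounded.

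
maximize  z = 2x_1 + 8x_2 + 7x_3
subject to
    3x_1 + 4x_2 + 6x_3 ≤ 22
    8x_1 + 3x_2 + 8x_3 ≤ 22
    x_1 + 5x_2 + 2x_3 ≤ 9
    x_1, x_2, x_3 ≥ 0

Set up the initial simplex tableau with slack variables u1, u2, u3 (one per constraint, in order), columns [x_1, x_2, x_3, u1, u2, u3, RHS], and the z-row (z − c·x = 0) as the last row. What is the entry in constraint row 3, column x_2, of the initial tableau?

5

Constraint 3 has coefficient 5 on x_2.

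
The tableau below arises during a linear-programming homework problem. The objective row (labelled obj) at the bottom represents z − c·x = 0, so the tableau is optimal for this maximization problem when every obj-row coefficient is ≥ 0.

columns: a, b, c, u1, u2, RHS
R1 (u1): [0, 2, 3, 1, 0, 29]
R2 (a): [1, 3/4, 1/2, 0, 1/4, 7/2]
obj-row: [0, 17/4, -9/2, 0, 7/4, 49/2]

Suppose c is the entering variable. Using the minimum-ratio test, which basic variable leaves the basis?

a

Column c entries and ratios — u1: 29/3 = 29/3; a: (7/2)/(1/2) = 7.
Smallest ratio is 7 in the row of a, so a leaves.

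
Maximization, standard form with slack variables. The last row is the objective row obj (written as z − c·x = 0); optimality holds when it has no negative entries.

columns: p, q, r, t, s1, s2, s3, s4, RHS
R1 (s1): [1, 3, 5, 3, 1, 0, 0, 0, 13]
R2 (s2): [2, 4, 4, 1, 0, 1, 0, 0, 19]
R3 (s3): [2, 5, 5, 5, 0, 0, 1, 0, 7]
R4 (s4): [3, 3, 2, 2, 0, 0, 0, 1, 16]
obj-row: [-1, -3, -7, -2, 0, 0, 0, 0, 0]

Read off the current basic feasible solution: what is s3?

s3 is basic (row 3); its value is the RHS of that row, 7.

7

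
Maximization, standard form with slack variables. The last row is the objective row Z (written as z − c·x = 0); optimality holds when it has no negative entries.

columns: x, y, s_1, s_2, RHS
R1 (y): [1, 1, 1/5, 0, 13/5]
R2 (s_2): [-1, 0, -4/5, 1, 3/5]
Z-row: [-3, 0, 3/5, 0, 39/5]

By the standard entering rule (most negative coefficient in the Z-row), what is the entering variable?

x

Negative Z-row entries: x: -3.
The most negative is -3 in column x, so x enters.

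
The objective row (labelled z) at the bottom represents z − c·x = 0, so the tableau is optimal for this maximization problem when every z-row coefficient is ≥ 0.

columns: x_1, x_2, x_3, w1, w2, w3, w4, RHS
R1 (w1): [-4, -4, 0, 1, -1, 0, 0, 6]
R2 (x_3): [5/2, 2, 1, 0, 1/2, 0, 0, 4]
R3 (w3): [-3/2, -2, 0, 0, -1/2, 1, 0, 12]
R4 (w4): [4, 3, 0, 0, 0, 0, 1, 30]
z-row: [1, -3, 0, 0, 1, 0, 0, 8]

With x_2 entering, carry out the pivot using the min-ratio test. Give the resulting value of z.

Ratio test on column x_2 — row 1: entry -4 ≤ 0; row 2: 4/2 = 2; row 3: entry -2 ≤ 0; row 4: 30/3 = 10. Minimum is 2 at row 2 (x_3 leaves); pivot element 2.
Pivot on row 2; the z-row RHS becomes 8 − (-3)·2 = 14.

14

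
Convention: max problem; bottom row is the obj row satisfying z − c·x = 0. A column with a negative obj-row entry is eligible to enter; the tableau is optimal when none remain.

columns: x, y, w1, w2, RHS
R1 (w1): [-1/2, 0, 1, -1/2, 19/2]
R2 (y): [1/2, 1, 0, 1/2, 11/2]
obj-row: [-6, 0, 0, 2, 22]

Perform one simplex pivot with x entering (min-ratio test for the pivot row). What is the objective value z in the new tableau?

88

Ratio test on column x — row 1: entry -1/2 ≤ 0; row 2: (11/2)/(1/2) = 11. Minimum is 11 at row 2 (y leaves); pivot element 1/2.
Pivot on row 2; the obj-row RHS becomes 22 − (-6)·11 = 88.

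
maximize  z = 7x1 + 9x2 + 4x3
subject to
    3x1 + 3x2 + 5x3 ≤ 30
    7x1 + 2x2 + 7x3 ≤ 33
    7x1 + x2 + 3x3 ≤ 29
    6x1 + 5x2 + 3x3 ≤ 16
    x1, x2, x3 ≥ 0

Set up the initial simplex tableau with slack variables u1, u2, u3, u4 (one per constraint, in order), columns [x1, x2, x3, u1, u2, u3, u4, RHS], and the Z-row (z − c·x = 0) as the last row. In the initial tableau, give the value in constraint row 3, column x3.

3

Constraint 3 has coefficient 3 on x3.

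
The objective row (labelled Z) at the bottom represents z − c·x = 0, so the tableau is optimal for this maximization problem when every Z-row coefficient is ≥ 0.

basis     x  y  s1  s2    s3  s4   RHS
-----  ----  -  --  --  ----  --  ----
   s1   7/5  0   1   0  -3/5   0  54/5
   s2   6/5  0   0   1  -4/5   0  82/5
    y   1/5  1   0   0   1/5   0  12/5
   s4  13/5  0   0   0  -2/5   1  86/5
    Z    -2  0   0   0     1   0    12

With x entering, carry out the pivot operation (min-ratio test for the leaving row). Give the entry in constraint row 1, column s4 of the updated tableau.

Ratio test on column x — row 1: (54/5)/(7/5) = 54/7; row 2: (82/5)/(6/5) = 41/3; row 3: (12/5)/(1/5) = 12; row 4: (86/5)/(13/5) = 86/13. Minimum is 86/13 at row 4 (s4 leaves); pivot element 13/5.
Divide row 4 by 13/5; eliminate column x from the other rows.
Row 1 update in column s4: 0 − (7/5)·(5/13) = -7/13.

-7/13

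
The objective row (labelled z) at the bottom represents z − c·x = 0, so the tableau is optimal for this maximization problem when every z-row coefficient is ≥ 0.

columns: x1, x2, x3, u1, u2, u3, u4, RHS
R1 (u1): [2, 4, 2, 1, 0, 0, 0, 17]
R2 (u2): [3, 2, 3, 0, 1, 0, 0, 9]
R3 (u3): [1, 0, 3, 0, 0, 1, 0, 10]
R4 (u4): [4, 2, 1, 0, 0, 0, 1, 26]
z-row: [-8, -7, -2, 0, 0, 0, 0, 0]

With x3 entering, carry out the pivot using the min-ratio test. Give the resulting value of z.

Ratio test on column x3 — row 1: 17/2 = 17/2; row 2: 9/3 = 3; row 3: 10/3 = 10/3; row 4: 26/1 = 26. Minimum is 3 at row 2 (u2 leaves); pivot element 3.
Pivot on row 2; the z-row RHS becomes 0 − (-2)·3 = 6.

6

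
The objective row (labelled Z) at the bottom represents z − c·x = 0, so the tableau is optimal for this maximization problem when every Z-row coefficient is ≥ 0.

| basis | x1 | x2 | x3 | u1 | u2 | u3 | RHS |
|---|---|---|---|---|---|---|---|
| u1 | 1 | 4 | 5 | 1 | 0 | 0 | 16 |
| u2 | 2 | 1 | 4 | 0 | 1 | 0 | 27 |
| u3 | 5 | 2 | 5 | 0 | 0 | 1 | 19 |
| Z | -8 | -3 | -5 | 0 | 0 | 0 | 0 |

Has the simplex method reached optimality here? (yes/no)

no

The Z-row has a negative entry -8 in column x1, so it is not optimal.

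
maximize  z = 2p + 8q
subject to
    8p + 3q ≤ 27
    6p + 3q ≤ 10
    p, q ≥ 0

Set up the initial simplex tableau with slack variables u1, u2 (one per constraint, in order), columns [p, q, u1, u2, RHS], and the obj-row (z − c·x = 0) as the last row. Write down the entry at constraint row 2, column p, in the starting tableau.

6

Constraint 2 has coefficient 6 on p.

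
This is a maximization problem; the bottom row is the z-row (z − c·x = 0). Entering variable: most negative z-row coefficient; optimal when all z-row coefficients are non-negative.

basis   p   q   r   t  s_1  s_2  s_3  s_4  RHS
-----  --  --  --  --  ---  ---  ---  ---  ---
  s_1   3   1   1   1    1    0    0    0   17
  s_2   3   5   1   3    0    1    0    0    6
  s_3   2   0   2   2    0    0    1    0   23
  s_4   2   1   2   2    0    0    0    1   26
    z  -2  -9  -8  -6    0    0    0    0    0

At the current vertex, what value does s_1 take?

17

s_1 is basic (row 1); its value is the RHS of that row, 17.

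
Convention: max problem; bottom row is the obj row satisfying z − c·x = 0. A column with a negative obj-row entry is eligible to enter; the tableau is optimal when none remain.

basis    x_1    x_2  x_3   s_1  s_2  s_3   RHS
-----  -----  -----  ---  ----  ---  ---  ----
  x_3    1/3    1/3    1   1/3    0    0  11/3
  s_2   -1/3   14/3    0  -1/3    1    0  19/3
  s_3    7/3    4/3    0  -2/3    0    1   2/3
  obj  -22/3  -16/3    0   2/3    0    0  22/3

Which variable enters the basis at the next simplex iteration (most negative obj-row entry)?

Negative obj-row entries: x_1: -22/3, x_2: -16/3.
The most negative is -22/3 in column x_1, so x_1 enters.

x_1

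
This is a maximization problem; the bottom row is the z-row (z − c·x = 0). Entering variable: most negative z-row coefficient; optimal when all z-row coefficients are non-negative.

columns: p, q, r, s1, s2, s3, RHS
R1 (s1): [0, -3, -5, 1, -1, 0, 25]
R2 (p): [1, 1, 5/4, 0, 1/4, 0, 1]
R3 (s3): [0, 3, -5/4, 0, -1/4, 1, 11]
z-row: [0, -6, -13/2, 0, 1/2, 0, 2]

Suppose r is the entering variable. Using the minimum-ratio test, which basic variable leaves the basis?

p

Column r entries and ratios — s1: -5 ≤ 0, skip; p: 1/(5/4) = 4/5; s3: -5/4 ≤ 0, skip.
Smallest ratio is 4/5 in the row of p, so p leaves.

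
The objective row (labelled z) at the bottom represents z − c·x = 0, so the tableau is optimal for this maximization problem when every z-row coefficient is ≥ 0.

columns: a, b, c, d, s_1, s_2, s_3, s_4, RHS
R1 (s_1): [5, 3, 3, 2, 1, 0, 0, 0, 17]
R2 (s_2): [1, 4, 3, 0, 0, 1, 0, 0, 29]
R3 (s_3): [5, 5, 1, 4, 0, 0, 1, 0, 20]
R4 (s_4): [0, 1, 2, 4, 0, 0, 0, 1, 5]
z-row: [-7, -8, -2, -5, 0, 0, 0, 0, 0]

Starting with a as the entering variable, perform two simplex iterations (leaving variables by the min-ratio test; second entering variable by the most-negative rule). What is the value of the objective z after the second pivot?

Ratio test on column a — row 1: 17/5 = 17/5; row 2: 29/1 = 29; row 3: 20/5 = 4; row 4: entry 0 ≤ 0. Minimum is 17/5 at row 1 (s_1 leaves); pivot element 5.
Pivot on row 1; the z-row RHS becomes 0 − (-7)·(17/5) = 119/5.
Next entering variable (most negative z-row entry -19/5): b.
Ratio test on column b — row 1: (17/5)/(3/5) = 17/3; row 2: (128/5)/(17/5) = 128/17; row 3: 3/2 = 3/2; row 4: 5/1 = 5. Minimum is 3/2 at row 3 (s_3 leaves); pivot element 2.
After the second pivot the z-row RHS is 119/5 − (-19/5)·(3/2) = 59/2.

59/2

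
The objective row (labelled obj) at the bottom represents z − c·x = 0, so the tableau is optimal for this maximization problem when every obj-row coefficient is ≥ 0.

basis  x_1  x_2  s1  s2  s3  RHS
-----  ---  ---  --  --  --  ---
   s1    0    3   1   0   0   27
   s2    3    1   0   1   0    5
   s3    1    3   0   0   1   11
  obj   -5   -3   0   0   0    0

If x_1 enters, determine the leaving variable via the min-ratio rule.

s2

Column x_1 entries and ratios — s1: 0 ≤ 0, skip; s2: 5/3 = 5/3; s3: 11/1 = 11.
Smallest ratio is 5/3 in the row of s2, so s2 leaves.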